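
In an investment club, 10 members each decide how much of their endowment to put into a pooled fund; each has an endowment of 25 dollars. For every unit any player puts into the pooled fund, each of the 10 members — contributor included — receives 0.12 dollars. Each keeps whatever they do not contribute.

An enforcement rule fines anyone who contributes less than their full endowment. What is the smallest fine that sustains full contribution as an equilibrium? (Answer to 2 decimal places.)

Given the others contribute fully, the best deviation is to contribute 0 (any partial contribution still incurs the fine and gives up units whose private return 0.12 is below 1).
Deviating from 25 to 0 saves 25 dollars but forfeits the deviator's share of the drop in the pooled fund: 0.12 × 25 = 3.00.
So the deviation gain is 25 − 3.00 = 22.00, and the fine must be at least 22.00 dollars to wipe it out.

22.00 dollars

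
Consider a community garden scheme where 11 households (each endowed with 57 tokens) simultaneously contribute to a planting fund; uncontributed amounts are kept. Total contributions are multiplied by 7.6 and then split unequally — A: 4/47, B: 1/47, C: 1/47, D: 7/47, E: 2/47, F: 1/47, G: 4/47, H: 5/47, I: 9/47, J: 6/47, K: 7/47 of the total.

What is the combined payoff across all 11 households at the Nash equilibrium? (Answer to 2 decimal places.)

1755.60 tokens

A player with share s gets back 7.6·s per unit contributed, so full contribution is dominant for anyone with s > 1/7.6 = 0.1316 and zero contribution is dominant for anyone below.
D, I and K clear that bar, contributing 57 each; the remaining 8 contribute 0. Total contributed: 171.
The planting fund pays out 7.6 × 171 = 1299.60 in total (split across the unequal shares, but the aggregate is all that matters for the group sum).
The 8 free-riders keep 57 each, adding 456. Group total = 456 + 1299.60 = 1755.60.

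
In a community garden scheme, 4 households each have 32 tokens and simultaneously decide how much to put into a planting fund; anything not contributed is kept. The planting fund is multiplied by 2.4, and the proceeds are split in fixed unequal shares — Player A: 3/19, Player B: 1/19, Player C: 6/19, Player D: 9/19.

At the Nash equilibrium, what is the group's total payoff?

Player j's private return per contributed unit is 2.4 × (j's share). Contributing is weakly dominant for j when that share is at least 1/2.4 = 0.4167, and contributing 0 is dominant otherwise.
Only Player D (9/19) clears that bar, contributing 32; the remaining 3 contribute 0. Total contributed: 32.
The planting fund pays out 2.4 × 32 = 76.80 in total (split across the unequal shares, but the aggregate is all that matters for the group sum).
The 3 free-riders keep 32 each, adding 96. Group total = 96 + 76.80 = 172.80.

172.80 tokens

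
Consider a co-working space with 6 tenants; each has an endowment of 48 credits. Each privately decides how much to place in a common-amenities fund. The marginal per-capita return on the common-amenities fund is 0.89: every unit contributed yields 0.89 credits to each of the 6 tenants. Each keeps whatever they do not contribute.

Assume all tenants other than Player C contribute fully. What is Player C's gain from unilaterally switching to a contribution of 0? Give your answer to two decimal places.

Switching from a contribution of 48 to 0 lets Player C keep an extra 48 credits, but lowers the common-amenities fund by 48, which costs Player C their own share of that drop: 0.89 × 48 = 42.72.
Net gain = 48 − 42.72 = 5.28. The private return per contributed unit (0.89) is below 1, so free-riding is indeed the best response regardless of what the others do.

5.28 credits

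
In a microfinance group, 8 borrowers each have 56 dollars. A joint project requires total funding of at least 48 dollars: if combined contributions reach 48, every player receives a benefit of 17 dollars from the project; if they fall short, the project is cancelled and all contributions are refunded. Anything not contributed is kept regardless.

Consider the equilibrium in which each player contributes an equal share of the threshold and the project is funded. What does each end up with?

67 dollars

Equal share of the threshold: 48/8 = 6.
At this profile no one gains by cutting their contribution: any cut drops the total below 48, the project is cancelled, contributions are refunded, and the deviator ends with 56, which is less than 56 − 6 + 17 = 67. Contributing more than 6 just wastes the excess. So contributing exactly 6 is a best response.
Each player's payoff: 56 − 6 + 17 = 67.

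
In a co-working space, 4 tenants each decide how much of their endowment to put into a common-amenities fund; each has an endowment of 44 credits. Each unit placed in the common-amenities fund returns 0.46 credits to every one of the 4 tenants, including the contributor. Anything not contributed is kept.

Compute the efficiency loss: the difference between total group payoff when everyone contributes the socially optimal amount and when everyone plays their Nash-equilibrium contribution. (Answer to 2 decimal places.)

147.84 credits

The private return per contributed unit is 0.46 < 1, so contributing 0 is dominant for every player. At the Nash equilibrium everyone keeps their 44, and the group total is 4 × 44 = 176.
Each contributed unit returns 1.840 to the group as a whole (0.46 to each of 4 players), which exceeds 1, so the social optimum is full contribution: group total = 1.840 × 176 = 323.84.
Efficiency loss = 323.84 − 176 = 147.84.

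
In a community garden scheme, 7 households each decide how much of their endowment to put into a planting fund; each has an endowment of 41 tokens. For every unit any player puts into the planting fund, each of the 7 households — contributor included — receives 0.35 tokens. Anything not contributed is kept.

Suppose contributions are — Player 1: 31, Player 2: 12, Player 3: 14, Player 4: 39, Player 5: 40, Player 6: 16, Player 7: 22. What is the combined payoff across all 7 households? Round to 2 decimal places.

539.30 tokens

Total contributed: 31 + 12 + 14 + 39 + 40 + 16 + 22 = 174; total kept: 7 × 41 − 174 = 113.
The planting fund pays out 0.35 × 7 × 174 = 426.30 in aggregate.
Group total = 113 + 426.30 = 539.30.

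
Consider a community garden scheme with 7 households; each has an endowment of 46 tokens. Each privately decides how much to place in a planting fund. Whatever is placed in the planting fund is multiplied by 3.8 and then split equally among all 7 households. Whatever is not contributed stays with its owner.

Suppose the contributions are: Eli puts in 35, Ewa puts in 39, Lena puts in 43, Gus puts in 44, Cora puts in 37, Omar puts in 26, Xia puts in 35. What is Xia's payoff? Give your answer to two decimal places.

151.60 tokens

Total contributed: 35 + 39 + 43 + 44 + 37 + 26 + 35 = 259.
Each receives 3.8 × 259 / 7 = 140.60 from the planting fund.
Xia keeps 46 − 35 = 11, so Xia's payoff is 11 + 140.60 = 151.60.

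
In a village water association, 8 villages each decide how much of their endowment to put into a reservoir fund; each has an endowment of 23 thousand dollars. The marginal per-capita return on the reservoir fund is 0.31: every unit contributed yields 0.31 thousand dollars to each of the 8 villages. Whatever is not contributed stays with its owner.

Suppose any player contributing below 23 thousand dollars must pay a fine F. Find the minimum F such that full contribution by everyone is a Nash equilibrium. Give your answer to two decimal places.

15.87 thousand dollars

Given the others contribute fully, the best deviation is to contribute 0 (any partial contribution still incurs the fine and gives up units whose private return 0.31 is below 1).
Deviating from 23 to 0 saves 23 thousand dollars but forfeits the deviator's share of the drop in the reservoir fund: 0.31 × 23 = 7.13.
So the deviation gain is 23 − 7.13 = 15.87, and the fine must be at least 15.87 thousand dollars to wipe it out.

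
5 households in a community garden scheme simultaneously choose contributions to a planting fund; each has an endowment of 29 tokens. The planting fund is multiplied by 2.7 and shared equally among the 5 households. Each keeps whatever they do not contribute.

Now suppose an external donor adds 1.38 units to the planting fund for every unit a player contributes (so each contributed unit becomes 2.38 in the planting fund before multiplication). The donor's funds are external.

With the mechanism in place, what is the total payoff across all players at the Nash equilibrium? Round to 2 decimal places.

931.77 tokens

Under the mechanism each unit contributed yields 2.7 × 2.38 / 5 = 1.2852 back to its contributor per unit of net cost, which exceeds 1, making full contribution the dominant choice for everyone.
So the Nash equilibrium is full contribution by all 5; the group earns 2.7 × 2.38 × 145 = 931.77.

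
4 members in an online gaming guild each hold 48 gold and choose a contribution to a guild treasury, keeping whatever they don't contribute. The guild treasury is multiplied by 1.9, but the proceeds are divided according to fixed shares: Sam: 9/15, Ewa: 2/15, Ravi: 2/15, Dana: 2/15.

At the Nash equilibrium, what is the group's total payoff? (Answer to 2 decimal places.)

235.20 gold

Player j's private return per contributed unit is 1.9 × (j's share). Contributing is weakly dominant for j when that share is at least 1/1.9 = 0.5263, and contributing 0 is dominant otherwise.
Sam alone (share 9/15) is above the threshold, contributing 48; the remaining 3 contribute 0. Total contributed: 48.
The guild treasury pays out 1.9 × 48 = 91.20 in total (split across the unequal shares, but the aggregate is all that matters for the group sum).
The 3 free-riders keep 48 each, adding 144. Group total = 144 + 91.20 = 235.20.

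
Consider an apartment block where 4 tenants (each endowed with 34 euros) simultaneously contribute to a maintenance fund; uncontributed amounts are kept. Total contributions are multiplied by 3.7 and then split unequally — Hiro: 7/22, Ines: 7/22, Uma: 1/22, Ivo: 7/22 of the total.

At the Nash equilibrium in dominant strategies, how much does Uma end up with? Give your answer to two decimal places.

51.15 euros

A player with share s gets back 3.7·s per unit contributed, so full contribution is dominant for anyone with s > 1/3.7 = 0.2703 and zero contribution is dominant for anyone below.
Hiro, Ines and Ivo are above the threshold, contributing 34 each; the remaining 1 contribute 0. Total contributed: 102.
Uma keeps 34 and receives 3.7 × 102 × 1/22 = 17.15 from the maintenance fund, for a payoff of 51.15.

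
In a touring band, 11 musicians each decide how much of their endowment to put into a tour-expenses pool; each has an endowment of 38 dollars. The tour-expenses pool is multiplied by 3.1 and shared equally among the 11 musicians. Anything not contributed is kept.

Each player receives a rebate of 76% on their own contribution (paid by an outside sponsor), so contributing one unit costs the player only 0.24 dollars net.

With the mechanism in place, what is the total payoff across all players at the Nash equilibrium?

1613.48 dollars

Under the mechanism each unit contributed yields (3.1/11) / 0.24 = 1.1742 back to its contributor per unit of net cost, which exceeds 1, making full contribution the dominant choice for everyone.
At the Nash equilibrium everyone contributes 38. Group total payoff = 11 × (38 × 0.76 + 3.1 × 38) = 1613.48.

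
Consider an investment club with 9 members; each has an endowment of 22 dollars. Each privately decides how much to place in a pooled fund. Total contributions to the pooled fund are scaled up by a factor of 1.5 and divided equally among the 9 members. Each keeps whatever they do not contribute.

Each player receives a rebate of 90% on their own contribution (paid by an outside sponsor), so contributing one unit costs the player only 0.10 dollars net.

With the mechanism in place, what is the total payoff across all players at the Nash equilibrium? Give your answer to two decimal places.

With the mechanism, a contributed unit returns (1.5/9) / 0.10 = 1.6667 per unit of net cost to the contributor — now above 1 — so contributing fully is weakly dominant for every player.
At the Nash equilibrium everyone contributes 22. Group total payoff = 9 × (22 × 0.90 + 1.5 × 22) = 475.20.

475.20 dollars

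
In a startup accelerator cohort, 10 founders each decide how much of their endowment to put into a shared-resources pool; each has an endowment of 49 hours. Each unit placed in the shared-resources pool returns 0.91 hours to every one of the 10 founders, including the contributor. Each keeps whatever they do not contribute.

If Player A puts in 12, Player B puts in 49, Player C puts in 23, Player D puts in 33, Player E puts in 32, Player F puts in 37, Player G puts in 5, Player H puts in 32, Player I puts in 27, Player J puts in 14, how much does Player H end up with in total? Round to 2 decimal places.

257.24 hours

Total contributed: 12 + 49 + 23 + 33 + 32 + 37 + 5 + 32 + 27 + 14 = 264.
Each receives 0.91 × 264 = 240.24 from the shared-resources pool.
Player H keeps 49 − 32 = 17, so Player H's payoff is 17 + 240.24 = 257.24.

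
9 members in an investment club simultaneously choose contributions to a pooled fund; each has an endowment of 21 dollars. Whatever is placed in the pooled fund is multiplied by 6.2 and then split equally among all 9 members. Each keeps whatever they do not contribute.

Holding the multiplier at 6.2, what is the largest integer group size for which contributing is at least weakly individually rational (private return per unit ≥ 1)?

Private return per unit is 6.2/(group size), which is ≥ 1 whenever the group size is ≤ 6.2.
The largest such integer is 6.

6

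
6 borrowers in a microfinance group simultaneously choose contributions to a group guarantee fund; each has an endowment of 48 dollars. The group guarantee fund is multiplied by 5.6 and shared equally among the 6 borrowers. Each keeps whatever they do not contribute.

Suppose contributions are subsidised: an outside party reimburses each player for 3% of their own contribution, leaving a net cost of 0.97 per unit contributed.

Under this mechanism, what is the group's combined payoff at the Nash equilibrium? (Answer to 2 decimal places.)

288.00 dollars

The effective private return is (5.6/6) / 0.97 = 0.9622, which is still under 1, so the mechanism doesn't change anyone's dominant strategy: zero contribution.
Everyone keeps their endowment and the group total is 6 × 48 = 288.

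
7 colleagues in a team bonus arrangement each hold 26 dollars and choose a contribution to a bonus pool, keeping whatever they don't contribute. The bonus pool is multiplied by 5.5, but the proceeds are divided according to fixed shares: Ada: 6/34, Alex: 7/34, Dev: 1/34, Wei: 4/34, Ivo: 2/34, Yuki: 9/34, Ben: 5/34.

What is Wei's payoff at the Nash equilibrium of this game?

For player j, contributing a unit is worthwhile iff 5.5 × (j's share) ≥ 1, i.e. iff j's share is at least 0.1818.
The shares above 0.1818 belong to Alex and Yuki, contributing 26 each; the remaining 5 contribute 0. Total contributed: 52.
Wei keeps 26 and receives 5.5 × 52 × 4/34 = 33.65 from the bonus pool, for a payoff of 59.65.

59.65 dollars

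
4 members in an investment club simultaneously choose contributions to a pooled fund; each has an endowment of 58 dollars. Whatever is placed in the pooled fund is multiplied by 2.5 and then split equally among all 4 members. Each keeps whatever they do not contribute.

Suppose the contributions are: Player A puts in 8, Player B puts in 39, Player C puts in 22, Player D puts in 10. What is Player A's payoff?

Total contributed: 8 + 39 + 22 + 10 = 79.
Each receives 2.5 × 79 / 4 = 49.38 from the pooled fund.
Player A keeps 58 − 8 = 50, so Player A's payoff is 50 + 49.38 = 99.38.

99.38 dollars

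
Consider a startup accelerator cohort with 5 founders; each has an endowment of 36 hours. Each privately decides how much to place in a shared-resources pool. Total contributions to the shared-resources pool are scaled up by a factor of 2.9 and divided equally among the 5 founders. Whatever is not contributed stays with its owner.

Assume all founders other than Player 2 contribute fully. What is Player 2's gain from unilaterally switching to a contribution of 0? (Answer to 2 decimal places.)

15.12 hours

Switching from a contribution of 36 to 0 lets Player 2 keep an extra 36 hours, but lowers the shared-resources pool by 36, which costs Player 2 their own share of that drop: 2.9/5 × 36 = 20.88.
Net gain = 36 − 20.88 = 15.12. The private return per contributed unit (0.5800) is below 1, so free-riding is indeed the best response regardless of what the others do.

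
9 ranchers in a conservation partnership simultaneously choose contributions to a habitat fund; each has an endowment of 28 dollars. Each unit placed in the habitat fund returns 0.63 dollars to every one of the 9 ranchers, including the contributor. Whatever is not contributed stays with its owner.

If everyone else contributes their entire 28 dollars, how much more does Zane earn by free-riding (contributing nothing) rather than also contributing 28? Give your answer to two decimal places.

10.36 dollars

Switching from a contribution of 28 to 0 lets Zane keep an extra 28 dollars, but lowers the habitat fund by 28, which costs Zane their own share of that drop: 0.63 × 28 = 17.64.
Net gain = 28 − 17.64 = 10.36. The private return per contributed unit (0.63) is below 1, so free-riding is indeed the best response regardless of what the others do.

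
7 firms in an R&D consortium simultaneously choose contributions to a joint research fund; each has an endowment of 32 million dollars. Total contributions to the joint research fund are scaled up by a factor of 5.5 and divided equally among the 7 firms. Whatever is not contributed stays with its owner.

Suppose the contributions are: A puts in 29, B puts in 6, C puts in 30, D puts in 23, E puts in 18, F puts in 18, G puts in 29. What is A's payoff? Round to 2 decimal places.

Total contributed: 29 + 6 + 30 + 23 + 18 + 18 + 29 = 153.
Each receives 5.5 × 153 / 7 = 120.21 from the joint research fund.
A keeps 32 − 29 = 3, so A's payoff is 3 + 120.21 = 123.21.

123.21 million dollars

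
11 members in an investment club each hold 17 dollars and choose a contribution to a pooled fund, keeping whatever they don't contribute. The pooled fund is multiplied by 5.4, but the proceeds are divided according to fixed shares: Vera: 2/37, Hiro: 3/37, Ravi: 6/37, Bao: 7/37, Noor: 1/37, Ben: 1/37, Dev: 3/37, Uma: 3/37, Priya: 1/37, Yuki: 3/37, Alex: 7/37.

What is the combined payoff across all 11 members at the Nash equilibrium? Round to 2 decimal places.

Each unit j contributes comes back to j as 5.4 × (j's share), so j prefers to contribute only if that share exceeds 1/5.4 = 0.1852; otherwise keeping the unit dominates.
Bao and Alex clear that bar, contributing 17 each; the remaining 9 contribute 0. Total contributed: 34.
The pooled fund pays out 5.4 × 34 = 183.60 in total (split across the unequal shares, but the aggregate is all that matters for the group sum).
The 9 free-riders keep 17 each, adding 153. Group total = 153 + 183.60 = 336.60.

336.60 dollars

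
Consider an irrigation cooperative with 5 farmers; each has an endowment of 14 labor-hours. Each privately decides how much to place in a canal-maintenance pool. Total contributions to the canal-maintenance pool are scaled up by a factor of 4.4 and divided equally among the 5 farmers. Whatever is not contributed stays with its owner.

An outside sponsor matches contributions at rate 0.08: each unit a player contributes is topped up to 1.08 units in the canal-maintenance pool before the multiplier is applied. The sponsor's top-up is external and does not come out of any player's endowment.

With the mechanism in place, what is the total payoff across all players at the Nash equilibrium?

70.00 labor-hours

The effective private return is 4.4 × 1.08 / 5 = 0.9504, which is still under 1, so the mechanism doesn't change anyone's dominant strategy: zero contribution.
Everyone keeps their endowment and the group total is 5 × 14 = 70.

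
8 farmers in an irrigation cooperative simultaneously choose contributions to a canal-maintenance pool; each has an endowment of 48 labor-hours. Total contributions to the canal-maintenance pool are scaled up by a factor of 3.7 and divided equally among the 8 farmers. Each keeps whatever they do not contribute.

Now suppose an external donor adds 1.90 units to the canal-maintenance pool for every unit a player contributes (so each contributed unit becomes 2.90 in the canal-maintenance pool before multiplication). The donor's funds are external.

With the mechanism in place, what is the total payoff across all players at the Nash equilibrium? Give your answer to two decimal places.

Under the mechanism each unit contributed yields 3.7 × 2.90 / 8 = 1.3413 back to its contributor per unit of net cost, which exceeds 1, making full contribution the dominant choice for everyone.
So the Nash equilibrium is full contribution by all 8; the group earns 3.7 × 2.90 × 384 = 4120.32.

4120.32 labor-hours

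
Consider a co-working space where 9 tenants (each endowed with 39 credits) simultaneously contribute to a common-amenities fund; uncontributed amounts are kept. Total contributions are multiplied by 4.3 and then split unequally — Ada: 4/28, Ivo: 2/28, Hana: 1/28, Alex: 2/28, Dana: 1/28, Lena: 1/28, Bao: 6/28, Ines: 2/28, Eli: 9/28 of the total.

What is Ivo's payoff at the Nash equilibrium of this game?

Player j's private return per contributed unit is 4.3 × (j's share). Contributing is weakly dominant for j when that share is at least 1/4.3 = 0.2326, and contributing 0 is dominant otherwise.
Only Eli (9/28) clears that bar, contributing 39; the remaining 8 contribute 0. Total contributed: 39.
Ivo keeps 39 and receives 4.3 × 39 × 2/28 = 11.98 from the common-amenities fund, for a payoff of 50.98.

50.98 credits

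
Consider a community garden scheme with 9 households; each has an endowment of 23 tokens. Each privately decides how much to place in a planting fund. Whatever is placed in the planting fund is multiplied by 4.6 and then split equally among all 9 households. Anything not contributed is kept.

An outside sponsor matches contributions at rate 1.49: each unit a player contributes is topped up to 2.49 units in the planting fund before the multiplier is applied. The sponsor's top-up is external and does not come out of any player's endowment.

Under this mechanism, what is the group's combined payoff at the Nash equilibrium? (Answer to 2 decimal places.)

The effective private return per unit is now 4.6 × 2.49 / 9 = 1.2727 > 1, so every player's dominant strategy flips to full contribution.
At the Nash equilibrium everyone contributes 23. Group total payoff = 4.6 × 2.49 × 207 = 2370.98.

2370.98 tokens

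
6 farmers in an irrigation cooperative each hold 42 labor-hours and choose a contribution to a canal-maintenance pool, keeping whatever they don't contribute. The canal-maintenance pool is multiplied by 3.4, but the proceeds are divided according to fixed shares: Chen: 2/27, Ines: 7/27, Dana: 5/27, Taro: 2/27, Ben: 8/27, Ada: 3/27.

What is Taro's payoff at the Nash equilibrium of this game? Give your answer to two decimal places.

Player j's private return per contributed unit is 3.4 × (j's share). Contributing is weakly dominant for j when that share is at least 1/3.4 = 0.2941, and contributing 0 is dominant otherwise.
Only Ben (8/27) clears that bar, contributing 42; the remaining 5 contribute 0. Total contributed: 42.
Taro keeps 42 and receives 3.4 × 42 × 2/27 = 10.58 from the canal-maintenance pool, for a payoff of 52.58.

52.58 labor-hours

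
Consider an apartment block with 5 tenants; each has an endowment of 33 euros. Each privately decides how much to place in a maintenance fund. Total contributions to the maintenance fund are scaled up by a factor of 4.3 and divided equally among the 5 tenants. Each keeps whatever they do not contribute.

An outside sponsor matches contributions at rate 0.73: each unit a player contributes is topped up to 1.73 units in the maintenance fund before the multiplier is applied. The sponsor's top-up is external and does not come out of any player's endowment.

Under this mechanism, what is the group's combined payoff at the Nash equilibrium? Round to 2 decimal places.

1227.44 euros

The effective private return per unit is now 4.3 × 1.73 / 5 = 1.4878 > 1, so every player's dominant strategy flips to full contribution.
So the Nash equilibrium is full contribution by all 5; the group earns 4.3 × 1.73 × 165 = 1227.44.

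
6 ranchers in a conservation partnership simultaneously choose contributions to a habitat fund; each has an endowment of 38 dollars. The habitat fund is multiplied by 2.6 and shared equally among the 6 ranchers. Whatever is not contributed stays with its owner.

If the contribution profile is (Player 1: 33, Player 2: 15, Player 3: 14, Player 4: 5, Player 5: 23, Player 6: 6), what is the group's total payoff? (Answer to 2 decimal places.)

381.60 dollars

Total contributed: 33 + 15 + 14 + 5 + 23 + 6 = 96; total kept: 6 × 38 − 96 = 132.
The habitat fund pays out 2.6 × 96 = 249.60 in aggregate.
Group total = 132 + 249.60 = 381.60.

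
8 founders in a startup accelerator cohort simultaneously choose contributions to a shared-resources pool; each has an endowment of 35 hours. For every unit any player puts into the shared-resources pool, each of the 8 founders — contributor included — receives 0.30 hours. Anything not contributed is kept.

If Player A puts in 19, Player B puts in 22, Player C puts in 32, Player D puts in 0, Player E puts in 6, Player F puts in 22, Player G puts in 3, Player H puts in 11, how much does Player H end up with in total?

58.50 hours

Total contributed: 19 + 22 + 32 + 0 + 6 + 22 + 3 + 11 = 115.
Each receives 0.30 × 115 = 34.50 from the shared-resources pool.
Player H keeps 35 − 11 = 24, so Player H's payoff is 24 + 34.50 = 58.50.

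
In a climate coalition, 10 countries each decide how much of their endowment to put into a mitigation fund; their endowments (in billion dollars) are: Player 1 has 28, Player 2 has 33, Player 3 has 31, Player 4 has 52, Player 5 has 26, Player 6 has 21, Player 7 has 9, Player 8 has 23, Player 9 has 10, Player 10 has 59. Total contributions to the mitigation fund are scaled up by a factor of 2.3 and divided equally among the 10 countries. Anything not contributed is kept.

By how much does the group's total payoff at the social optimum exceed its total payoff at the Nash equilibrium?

The private return per contributed unit is 2.3/10 = 0.2300 < 1 for every player regardless of endowment, so the Nash equilibrium is zero contribution and the group total is Σ E_j = 28 + 33 + 31 + 52 + 26 + 21 + 9 + 23 + 10 + 59 = 292.
Each contributed unit returns 2.300 to the group, so the social optimum is full contribution by everyone: group total = 2.300 × 292 = 671.60.
Efficiency loss = (2.300 − 1) × 292 = 379.60.

379.60 billion dollars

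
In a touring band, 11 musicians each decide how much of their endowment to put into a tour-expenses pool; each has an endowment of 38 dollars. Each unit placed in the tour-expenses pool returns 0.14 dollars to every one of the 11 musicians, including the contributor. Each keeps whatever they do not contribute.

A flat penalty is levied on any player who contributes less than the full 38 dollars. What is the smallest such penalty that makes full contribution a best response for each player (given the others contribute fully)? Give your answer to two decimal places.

Given the others contribute fully, the best deviation is to contribute 0 (any partial contribution still incurs the fine and gives up units whose private return 0.14 is below 1).
Deviating from 38 to 0 saves 38 dollars but forfeits the deviator's share of the drop in the tour-expenses pool: 0.14 × 38 = 5.32.
So the deviation gain is 38 − 5.32 = 32.68, and the fine must be at least 32.68 dollars to wipe it out.

32.68 dollars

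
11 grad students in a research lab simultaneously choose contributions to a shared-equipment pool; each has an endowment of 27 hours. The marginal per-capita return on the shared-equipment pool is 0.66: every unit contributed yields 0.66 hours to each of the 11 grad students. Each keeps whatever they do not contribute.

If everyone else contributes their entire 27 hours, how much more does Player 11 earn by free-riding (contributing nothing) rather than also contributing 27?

Switching from a contribution of 27 to 0 lets Player 11 keep an extra 27 hours, but lowers the shared-equipment pool by 27, which costs Player 11 their own share of that drop: 0.66 × 27 = 17.82.
Net gain = 27 − 17.82 = 9.18. The private return per contributed unit (0.66) is below 1, so free-riding is indeed the best response regardless of what the others do.

9.18 hours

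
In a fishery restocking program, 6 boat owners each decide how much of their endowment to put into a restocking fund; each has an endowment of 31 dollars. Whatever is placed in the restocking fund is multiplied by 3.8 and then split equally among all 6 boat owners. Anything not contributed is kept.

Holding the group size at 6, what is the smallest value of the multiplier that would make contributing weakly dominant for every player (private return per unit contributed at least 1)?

A contributed unit returns (multiplier)/6 to its contributor.
This reaches 1 exactly when the multiplier is 6.

6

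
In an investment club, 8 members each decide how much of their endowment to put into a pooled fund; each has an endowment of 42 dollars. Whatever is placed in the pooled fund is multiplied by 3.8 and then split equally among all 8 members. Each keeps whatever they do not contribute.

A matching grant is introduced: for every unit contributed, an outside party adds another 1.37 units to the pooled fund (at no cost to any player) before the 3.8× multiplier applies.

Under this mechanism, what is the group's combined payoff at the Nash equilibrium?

3026.02 dollars

Under the mechanism each unit contributed yields 3.8 × 2.37 / 8 = 1.1258 back to its contributor per unit of net cost, which exceeds 1, making full contribution the dominant choice for everyone.
So the Nash equilibrium is full contribution by all 8; the group earns 3.8 × 2.37 × 336 = 3026.02.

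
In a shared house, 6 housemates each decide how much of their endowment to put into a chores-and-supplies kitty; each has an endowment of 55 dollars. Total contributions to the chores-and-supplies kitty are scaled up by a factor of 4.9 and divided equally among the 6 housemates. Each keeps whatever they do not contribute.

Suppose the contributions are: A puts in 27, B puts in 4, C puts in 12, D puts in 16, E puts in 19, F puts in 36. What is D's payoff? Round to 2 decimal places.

Total contributed: 27 + 4 + 12 + 16 + 19 + 36 = 114.
Each receives 4.9 × 114 / 6 = 93.10 from the chores-and-supplies kitty.
D keeps 55 − 16 = 39, so D's payoff is 39 + 93.10 = 132.10.

132.10 dollars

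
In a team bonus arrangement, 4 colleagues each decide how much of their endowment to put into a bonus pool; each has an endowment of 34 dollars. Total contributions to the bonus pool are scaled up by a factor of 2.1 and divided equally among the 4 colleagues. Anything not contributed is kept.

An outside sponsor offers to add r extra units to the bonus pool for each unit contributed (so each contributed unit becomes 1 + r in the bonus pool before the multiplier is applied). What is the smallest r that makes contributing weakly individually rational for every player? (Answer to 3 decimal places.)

0.905

With matching at rate r, one contributed unit becomes (1 + r) in the bonus pool and returns 2.1 × (1 + r) / 4 to the contributor.
Setting this equal to 1: 1 + r = 4/2.1 = 1.9048.
So the minimum matching rate is r = 1.9048 − 1 = 0.905.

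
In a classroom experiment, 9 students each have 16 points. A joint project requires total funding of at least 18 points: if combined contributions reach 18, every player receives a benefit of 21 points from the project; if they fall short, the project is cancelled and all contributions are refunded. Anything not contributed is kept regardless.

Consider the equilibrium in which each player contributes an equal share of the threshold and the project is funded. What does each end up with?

Equal share of the threshold: 18/9 = 2.
At this profile no one gains by cutting their contribution: any cut drops the total below 18, the project is cancelled, contributions are refunded, and the deviator ends with 16, which is less than 16 − 2 + 21 = 35. Contributing more than 2 just wastes the excess. So contributing exactly 2 is a best response.
Each player's payoff: 16 − 2 + 21 = 35.

35 points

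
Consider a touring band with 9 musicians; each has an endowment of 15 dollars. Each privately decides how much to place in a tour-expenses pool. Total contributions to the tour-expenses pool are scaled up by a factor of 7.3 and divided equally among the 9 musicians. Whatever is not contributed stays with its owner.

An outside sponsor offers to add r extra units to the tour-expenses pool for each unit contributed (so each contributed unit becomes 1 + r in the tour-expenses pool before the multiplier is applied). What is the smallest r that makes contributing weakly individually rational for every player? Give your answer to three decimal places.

0.233

With matching at rate r, one contributed unit becomes (1 + r) in the tour-expenses pool and returns 7.3 × (1 + r) / 9 to the contributor.
Setting this equal to 1: 1 + r = 9/7.3 = 1.2329.
So the minimum matching rate is r = 1.2329 − 1 = 0.233.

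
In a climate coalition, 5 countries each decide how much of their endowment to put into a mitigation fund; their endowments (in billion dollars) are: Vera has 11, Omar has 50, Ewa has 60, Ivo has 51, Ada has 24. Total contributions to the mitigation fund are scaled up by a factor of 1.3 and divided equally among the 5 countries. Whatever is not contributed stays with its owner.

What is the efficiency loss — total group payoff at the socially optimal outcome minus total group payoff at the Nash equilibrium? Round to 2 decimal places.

58.80 billion dollars

The private return per contributed unit is 1.3/5 = 0.2600 < 1 for every player regardless of endowment, so the Nash equilibrium is zero contribution and the group total is Σ E_j = 11 + 50 + 60 + 51 + 24 = 196.
Each contributed unit returns 1.300 to the group, so the social optimum is full contribution by everyone: group total = 1.300 × 196 = 254.80.
Efficiency loss = (1.300 − 1) × 196 = 58.80.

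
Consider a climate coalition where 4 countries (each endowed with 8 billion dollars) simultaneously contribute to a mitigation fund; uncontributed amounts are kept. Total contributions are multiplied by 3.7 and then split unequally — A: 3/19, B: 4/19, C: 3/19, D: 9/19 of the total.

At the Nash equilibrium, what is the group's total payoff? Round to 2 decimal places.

For player j, contributing a unit is worthwhile iff 3.7 × (j's share) ≥ 1, i.e. iff j's share is at least 0.2703.
D alone (share 9/19) is above the threshold, contributing 8; the remaining 3 contribute 0. Total contributed: 8.
The mitigation fund pays out 3.7 × 8 = 29.60 in total (split across the unequal shares, but the aggregate is all that matters for the group sum).
The 3 free-riders keep 8 each, adding 24. Group total = 24 + 29.60 = 53.60.

53.60 billion dollars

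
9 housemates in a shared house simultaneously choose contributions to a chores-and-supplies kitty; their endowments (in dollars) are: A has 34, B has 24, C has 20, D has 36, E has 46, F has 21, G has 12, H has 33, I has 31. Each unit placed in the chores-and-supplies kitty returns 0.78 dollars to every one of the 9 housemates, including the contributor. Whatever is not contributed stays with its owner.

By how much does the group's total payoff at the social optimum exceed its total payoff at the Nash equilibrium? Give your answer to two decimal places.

The private return per contributed unit is 0.78 < 1 for everyone, so the Nash equilibrium is zero contribution and the group total is Σ E_j = 34 + 24 + 20 + 36 + 46 + 21 + 12 + 33 + 31 = 257.
Each contributed unit returns 7.020 to the group, so the social optimum is full contribution by everyone: group total = 7.020 × 257 = 1804.14.
Efficiency loss = (7.020 − 1) × 257 = 1547.14.

1547.14 dollars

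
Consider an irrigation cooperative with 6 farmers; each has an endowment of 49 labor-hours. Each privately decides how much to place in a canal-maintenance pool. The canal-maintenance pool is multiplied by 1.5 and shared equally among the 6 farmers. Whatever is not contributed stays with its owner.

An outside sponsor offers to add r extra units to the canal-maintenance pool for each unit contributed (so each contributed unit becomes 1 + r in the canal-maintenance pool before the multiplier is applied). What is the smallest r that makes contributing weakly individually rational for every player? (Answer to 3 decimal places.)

3.000

With matching at rate r, one contributed unit becomes (1 + r) in the canal-maintenance pool and returns 1.5 × (1 + r) / 6 to the contributor.
Setting this equal to 1: 1 + r = 6/1.5 = 4.0000.
So the minimum matching rate is r = 4.0000 − 1 = 3.000.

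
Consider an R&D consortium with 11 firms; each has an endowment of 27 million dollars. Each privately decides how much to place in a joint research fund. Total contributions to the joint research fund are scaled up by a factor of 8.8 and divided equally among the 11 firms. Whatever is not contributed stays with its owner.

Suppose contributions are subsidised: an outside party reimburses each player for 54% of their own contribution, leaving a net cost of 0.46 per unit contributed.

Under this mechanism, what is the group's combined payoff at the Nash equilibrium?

The effective private return per unit is now (8.8/11) / 0.46 = 1.7391 > 1, so every player's dominant strategy flips to full contribution.
So the Nash equilibrium is full contribution by all 11; the group earns 11 × (27 × 0.54 + 8.8 × 27) = 2773.98.

2773.98 million dollars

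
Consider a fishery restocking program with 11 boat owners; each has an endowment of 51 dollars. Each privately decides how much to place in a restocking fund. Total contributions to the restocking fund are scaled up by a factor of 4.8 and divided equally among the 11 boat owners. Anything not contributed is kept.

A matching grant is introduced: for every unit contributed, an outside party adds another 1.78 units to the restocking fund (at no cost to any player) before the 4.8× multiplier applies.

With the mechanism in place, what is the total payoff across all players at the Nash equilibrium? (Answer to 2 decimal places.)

The effective private return per unit is now 4.8 × 2.78 / 11 = 1.2131 > 1, so every player's dominant strategy flips to full contribution.
So the Nash equilibrium is full contribution by all 11; the group earns 4.8 × 2.78 × 561 = 7485.98.

7485.98 dollars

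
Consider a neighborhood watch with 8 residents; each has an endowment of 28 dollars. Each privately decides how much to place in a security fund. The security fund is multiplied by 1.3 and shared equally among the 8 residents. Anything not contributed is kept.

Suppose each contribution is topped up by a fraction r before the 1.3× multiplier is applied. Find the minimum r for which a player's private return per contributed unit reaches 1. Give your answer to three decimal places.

With matching at rate r, one contributed unit becomes (1 + r) in the security fund and returns 1.3 × (1 + r) / 8 to the contributor.
Setting this equal to 1: 1 + r = 8/1.3 = 6.1538.
So the minimum matching rate is r = 6.1538 − 1 = 5.154.

5.154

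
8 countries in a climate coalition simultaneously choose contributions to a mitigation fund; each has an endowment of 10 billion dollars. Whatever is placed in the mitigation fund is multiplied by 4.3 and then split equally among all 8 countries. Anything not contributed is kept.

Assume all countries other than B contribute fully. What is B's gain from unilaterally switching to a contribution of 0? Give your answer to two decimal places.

Switching from a contribution of 10 to 0 lets B keep an extra 10 billion dollars, but lowers the mitigation fund by 10, which costs B their own share of that drop: 4.3/8 × 10 = 5.37.
Net gain = 10 − 5.37 = 4.63. The private return per contributed unit (0.5375) is below 1, so free-riding is indeed the best response regardless of what the others do.

4.63 billion dollars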